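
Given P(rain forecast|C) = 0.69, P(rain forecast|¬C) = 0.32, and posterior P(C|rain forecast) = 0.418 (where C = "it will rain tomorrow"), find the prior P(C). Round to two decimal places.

Bayes' rule in odds form gives O(C|E) = O(C)·[P(E|C)/P(E|¬C)], hence O(C) = O(C|E)/LR.
Posterior odds = 0.418/(1−0.418) = 0.7182. LR = 0.69/0.32 = 2.1562.
Prior odds = 0.7182/2.1562 = 0.3331, so P(C) = 0.3331/(1+0.3331) ≈ 0.25.

P(C) = 0.25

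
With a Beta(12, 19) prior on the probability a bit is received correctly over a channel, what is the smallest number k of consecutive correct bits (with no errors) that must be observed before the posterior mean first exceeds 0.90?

k = 160

After k correct bits and 0 errors the posterior is Beta(12+k, 19), with mean (12+k)/(12+19+k).
Set (12+k)/(31+k) > 0.90 and solve: k > (0.90·31 − 12)/(1 − 0.90) = 159.000.
The smallest integer exceeding 159.000 is 160, and checking k=160: (172)/(191) = 0.9005 > 0.90.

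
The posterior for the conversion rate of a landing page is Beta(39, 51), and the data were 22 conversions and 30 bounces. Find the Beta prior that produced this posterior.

A Beta(α, β) prior with s successes and f failures in binomial data gives a Beta(α+s, β+f) posterior.
So α = 39 − 22 = 17 and β = 51 − 30 = 21.

Beta(17, 21)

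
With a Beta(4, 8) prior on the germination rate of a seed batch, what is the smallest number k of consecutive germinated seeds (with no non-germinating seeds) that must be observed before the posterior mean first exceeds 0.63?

k = 10

After k germinated seeds and 0 non-germinating seeds the posterior is Beta(4+k, 8), with mean (4+k)/(4+8+k).
Set (4+k)/(12+k) > 0.63 and solve: k > (0.63·12 − 4)/(1 − 0.63) = 9.622.
The smallest integer exceeding 9.622 is 10, and checking k=10: (14)/(22) = 0.6364 > 0.63.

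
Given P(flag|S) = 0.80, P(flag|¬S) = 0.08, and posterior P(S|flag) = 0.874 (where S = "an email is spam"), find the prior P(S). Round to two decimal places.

Bayes' rule in odds form gives O(S|E) = O(S)·[P(E|S)/P(E|¬S)], hence O(S) = O(S|E)/LR.
Posterior odds = 0.874/(1−0.874) = 6.9365. LR = 0.80/0.08 = 10.0000.
Prior odds = 6.9365/10.0000 = 0.6936, so P(S) = 0.6936/(1+0.6936) ≈ 0.41.

P(S) = 0.41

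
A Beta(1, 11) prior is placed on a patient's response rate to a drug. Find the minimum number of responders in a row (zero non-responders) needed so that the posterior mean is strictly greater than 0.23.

k = 3

After k responders and 0 non-responders the posterior is Beta(1+k, 11), with mean (1+k)/(1+11+k).
Set (1+k)/(12+k) > 0.23 and solve: k > (0.23·12 − 1)/(1 − 0.23) = 2.286.
The smallest integer exceeding 2.286 is 3.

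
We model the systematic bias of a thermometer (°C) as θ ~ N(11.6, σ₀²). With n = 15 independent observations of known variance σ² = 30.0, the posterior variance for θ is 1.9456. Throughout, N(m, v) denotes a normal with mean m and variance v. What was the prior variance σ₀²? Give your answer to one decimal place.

Posterior precision equals prior precision plus data precision: 1/σ_n² = 1/σ₀² + n/σ².
So 1/σ₀² = 1/1.9456 − 15/30.0 = 0.513980 − 0.500000 = 0.013980.
Hence σ₀² = 1/0.013980 ≈ 71.5.

σ₀² = 71.5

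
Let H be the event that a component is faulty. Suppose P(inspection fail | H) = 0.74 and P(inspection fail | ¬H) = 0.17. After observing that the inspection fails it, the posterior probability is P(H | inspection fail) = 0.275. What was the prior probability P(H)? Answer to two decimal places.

P(H) = 0.08

In odds form, posterior odds = prior odds × likelihood ratio, so prior odds = posterior odds ÷ LR.
Posterior odds = 0.275/(1−0.275) = 0.3793. LR = 0.74/0.17 = 4.3529.
Prior odds = 0.3793/4.3529 = 0.0871, so P(H) = 0.0871/(1+0.0871) ≈ 0.08.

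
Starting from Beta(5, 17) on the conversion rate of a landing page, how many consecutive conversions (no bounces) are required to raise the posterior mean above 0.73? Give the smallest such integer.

k = 41

After k conversions and 0 bounces the posterior is Beta(5+k, 17), with mean (5+k)/(5+17+k).
Set (5+k)/(22+k) > 0.73 and solve: k > (0.73·22 − 5)/(1 − 0.73) = 40.963.
The smallest integer exceeding 40.963 is 41, and checking k=41: (46)/(63) = 0.7302 > 0.73.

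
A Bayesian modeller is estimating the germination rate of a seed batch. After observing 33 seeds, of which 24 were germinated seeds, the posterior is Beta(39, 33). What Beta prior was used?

Beta is conjugate to the binomial likelihood: posterior = Beta(a+s, b+f).
Subtract the data counts: 39−24=15, 33−9=24.

Beta(15, 24)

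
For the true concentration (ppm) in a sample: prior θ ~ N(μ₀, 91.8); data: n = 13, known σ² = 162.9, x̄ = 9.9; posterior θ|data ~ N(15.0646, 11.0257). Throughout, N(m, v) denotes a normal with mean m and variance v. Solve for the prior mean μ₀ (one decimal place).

The posterior mean is a precision-weighted average: μ_n = (τ₀μ₀ + τ_data·x̄)/(τ₀+τ_data), with τ₀=1/σ₀² and τ_data=n/σ².
Here τ₀ = 1/91.8 = 0.010893 and τ_data = 13/162.9 = 0.079804, so τ_n = 0.090697.
Rearranging for μ₀: μ₀ = (μ_n·τ_n − τ_data·x̄)/τ₀ = (15.0646·0.090697 − 0.079804·9.9) / 0.010893 = 0.576254/0.010893 ≈ 52.9.

μ₀ = 52.9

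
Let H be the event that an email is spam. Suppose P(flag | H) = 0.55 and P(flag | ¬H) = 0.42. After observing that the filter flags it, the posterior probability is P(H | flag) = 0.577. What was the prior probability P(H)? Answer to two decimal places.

In odds form, posterior odds = prior odds × likelihood ratio, so prior odds = posterior odds ÷ LR.
Posterior odds = 0.577/(1−0.577) = 1.3641. LR = 0.55/0.42 = 1.3095.
Prior odds = 1.3641/1.3095 = 1.0417, so P(H) = 1.0417/(1+1.0417) ≈ 0.51.

P(H) = 0.51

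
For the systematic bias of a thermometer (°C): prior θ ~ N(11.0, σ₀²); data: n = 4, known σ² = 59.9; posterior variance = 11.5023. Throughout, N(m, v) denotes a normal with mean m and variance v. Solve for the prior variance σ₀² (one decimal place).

σ₀² = 49.6

Posterior precision equals prior precision plus data precision: 1/σ_n² = 1/σ₀² + n/σ².
So 1/σ₀² = 1/11.5023 − 4/59.9 = 0.086939 − 0.066778 = 0.020161.
Hence σ₀² = 1/0.020161 ≈ 49.6.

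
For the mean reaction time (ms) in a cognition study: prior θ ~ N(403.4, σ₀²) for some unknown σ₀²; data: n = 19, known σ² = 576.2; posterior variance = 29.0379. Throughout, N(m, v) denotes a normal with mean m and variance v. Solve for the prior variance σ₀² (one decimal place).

Posterior precision equals prior precision plus data precision: 1/σ_n² = 1/σ₀² + n/σ².
So 1/σ₀² = 1/29.0379 − 19/576.2 = 0.034438 − 0.032975 = 0.001463.
Hence σ₀² = 1/0.001463 ≈ 683.5.

σ₀² = 683.5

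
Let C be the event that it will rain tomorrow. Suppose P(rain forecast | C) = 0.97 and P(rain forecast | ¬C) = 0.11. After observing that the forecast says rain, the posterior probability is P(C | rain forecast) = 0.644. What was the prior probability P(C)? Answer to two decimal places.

Bayes' rule in odds form gives O(C|E) = O(C)·[P(E|C)/P(E|¬C)], hence O(C) = O(C|E)/LR.
Posterior odds = 0.644/(1−0.644) = 1.8090. LR = 0.97/0.11 = 8.8182.
Prior odds = 1.8090/8.8182 = 0.2051, so P(C) = 0.2051/(1+0.2051) ≈ 0.17.

P(C) = 0.17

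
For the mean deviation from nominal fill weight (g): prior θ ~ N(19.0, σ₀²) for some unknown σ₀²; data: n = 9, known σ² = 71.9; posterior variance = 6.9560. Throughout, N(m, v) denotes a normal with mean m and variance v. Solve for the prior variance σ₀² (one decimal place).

σ₀² = 53.8

For the Normal–Normal model with known σ², precisions add: τ_n = τ₀ + n/σ².
So 1/σ₀² = 1/6.9560 − 9/71.9 = 0.143761 − 0.125174 = 0.018587.
Hence σ₀² = 1/0.018587 ≈ 53.8.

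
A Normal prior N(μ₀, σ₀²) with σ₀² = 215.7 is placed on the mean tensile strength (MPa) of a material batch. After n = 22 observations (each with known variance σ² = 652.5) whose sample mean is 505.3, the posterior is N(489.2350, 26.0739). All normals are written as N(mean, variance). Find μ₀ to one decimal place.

μ₀ = 372.4

The posterior mean is a precision-weighted average: μ_n = (τ₀μ₀ + τ_data·x̄)/(τ₀+τ_data), with τ₀=1/σ₀² and τ_data=n/σ².
Here τ₀ = 1/215.7 = 0.004636 and τ_data = 22/652.5 = 0.033716, so τ_n = 0.038352.
Rearranging for μ₀: μ₀ = (μ_n·τ_n − τ_data·x̄)/τ₀ = (489.2350·0.038352 − 0.033716·505.3) / 0.004636 = 1.726446/0.004636 ≈ 372.4.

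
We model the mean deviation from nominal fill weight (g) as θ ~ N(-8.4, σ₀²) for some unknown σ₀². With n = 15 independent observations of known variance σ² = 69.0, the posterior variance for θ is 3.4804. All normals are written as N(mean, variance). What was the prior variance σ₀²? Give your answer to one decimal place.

σ₀² = 14.3

For the Normal–Normal model with known σ², precisions add: τ_n = τ₀ + n/σ².
So 1/σ₀² = 1/3.4804 − 15/69.0 = 0.287323 − 0.217391 = 0.069932.
Hence σ₀² = 1/0.069932 ≈ 14.3.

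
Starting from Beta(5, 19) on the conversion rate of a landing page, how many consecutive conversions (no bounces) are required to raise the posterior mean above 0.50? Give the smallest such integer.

After k conversions and 0 bounces the posterior is Beta(5+k, 19), with mean (5+k)/(5+19+k).
Set (5+k)/(24+k) > 0.50 and solve: k > (0.50·24 − 5)/(1 − 0.50) = 14.000.
The smallest integer exceeding 14.000 is 15.

k = 15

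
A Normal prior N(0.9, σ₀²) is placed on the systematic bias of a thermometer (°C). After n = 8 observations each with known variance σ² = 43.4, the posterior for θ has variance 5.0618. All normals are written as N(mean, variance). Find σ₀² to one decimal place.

Posterior precision equals prior precision plus data precision: 1/σ_n² = 1/σ₀² + n/σ².
So 1/σ₀² = 1/5.0618 − 8/43.4 = 0.197558 − 0.184332 = 0.013226.
Hence σ₀² = 1/0.013226 ≈ 75.6.

σ₀² = 75.6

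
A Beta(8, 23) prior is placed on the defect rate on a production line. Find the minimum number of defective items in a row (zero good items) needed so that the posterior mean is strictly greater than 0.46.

After k defective items and 0 good items the posterior is Beta(8+k, 23), with mean (8+k)/(8+23+k).
Set (8+k)/(31+k) > 0.46 and solve: k > (0.46·31 − 8)/(1 − 0.46) = 11.593.
The smallest integer exceeding 11.593 is 12.

k = 12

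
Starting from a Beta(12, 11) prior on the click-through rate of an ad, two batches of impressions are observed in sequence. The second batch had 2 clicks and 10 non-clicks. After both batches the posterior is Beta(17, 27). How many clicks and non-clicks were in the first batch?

3 clicks and 6 non-clicks

Sequential conjugate updates are equivalent to a single update on the pooled data, so total successes = posterior α − prior α and total failures = posterior β − prior β.
Total across both batches: 17−12=5 clicks, 27−11=16 non-clicks.
Subtract the second batch: 5−2=3 clicks and 16−10=6 non-clicks.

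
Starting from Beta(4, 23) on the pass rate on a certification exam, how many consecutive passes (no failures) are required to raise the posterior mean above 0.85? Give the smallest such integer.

After k passes and 0 failures the posterior is Beta(4+k, 23), with mean (4+k)/(4+23+k).
Set (4+k)/(27+k) > 0.85 and solve: k > (0.85·27 − 4)/(1 − 0.85) = 126.333.
The smallest integer exceeding 126.333 is 127.

k = 127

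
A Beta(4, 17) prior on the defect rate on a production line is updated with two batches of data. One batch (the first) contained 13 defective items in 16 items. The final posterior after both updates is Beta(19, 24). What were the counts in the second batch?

Because Beta–binomial updating is additive in the counts, the combined data contributed (α_post−α_prior, β_post−β_prior) successes and failures.
Total across both batches: 19−4=15 defective items, 24−17=7 good items.
Subtract the first batch: 15−13=2 defective items and 7−3=4 good items.

2 defective items and 4 good items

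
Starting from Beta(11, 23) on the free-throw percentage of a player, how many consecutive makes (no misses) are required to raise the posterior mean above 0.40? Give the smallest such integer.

k = 5

After k makes and 0 misses the posterior is Beta(11+k, 23), with mean (11+k)/(11+23+k).
Set (11+k)/(34+k) > 0.40 and solve: k > (0.40·34 − 11)/(1 − 0.40) = 4.333.
The smallest integer exceeding 4.333 is 5.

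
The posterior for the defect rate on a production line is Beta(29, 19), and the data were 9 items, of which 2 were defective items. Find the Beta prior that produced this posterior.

Beta(27, 12)

A Beta(α, β) prior with s successes and f failures in binomial data gives a Beta(α+s, β+f) posterior.
So α = 29 − 2 = 27 and β = 19 − 7 = 12.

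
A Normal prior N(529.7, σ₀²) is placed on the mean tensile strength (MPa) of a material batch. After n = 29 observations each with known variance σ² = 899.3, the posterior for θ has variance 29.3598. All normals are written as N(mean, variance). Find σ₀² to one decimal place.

For the Normal–Normal model with known σ², precisions add: τ_n = τ₀ + n/σ².
So 1/σ₀² = 1/29.3598 − 29/899.3 = 0.034060 − 0.032247 = 0.001813.
Hence σ₀² = 1/0.001813 ≈ 551.6.

σ₀² = 551.6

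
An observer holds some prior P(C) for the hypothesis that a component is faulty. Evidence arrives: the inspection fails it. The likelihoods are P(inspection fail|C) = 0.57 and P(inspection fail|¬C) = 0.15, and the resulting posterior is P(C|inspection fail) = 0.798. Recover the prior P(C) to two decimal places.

P(C) = 0.51

Bayes' rule in odds form gives O(C|E) = O(C)·[P(E|C)/P(E|¬C)], hence O(C) = O(C|E)/LR.
Posterior odds = 0.798/(1−0.798) = 3.9505. LR = 0.57/0.15 = 3.8000.
Prior odds = 3.9505/3.8000 = 1.0396, so P(C) = 1.0396/(1+1.0396) ≈ 0.51.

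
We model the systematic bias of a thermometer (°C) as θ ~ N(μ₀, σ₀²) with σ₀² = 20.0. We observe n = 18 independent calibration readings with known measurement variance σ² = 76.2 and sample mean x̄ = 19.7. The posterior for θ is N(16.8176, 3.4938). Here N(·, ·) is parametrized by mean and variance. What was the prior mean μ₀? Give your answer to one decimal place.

μ₀ = 3.2

With known observation variance, the Normal–Normal posterior has precision τ_n = τ₀ + n/σ² and mean μ_n = (τ₀μ₀ + (n/σ²)x̄)/τ_n.
Here τ₀ = 1/20.0 = 0.050000 and τ_data = 18/76.2 = 0.236220, so τ_n = 0.286220.
Rearranging for μ₀: μ₀ = (μ_n·τ_n − τ_data·x̄)/τ₀ = (16.8176·0.286220 − 0.236220·19.7) / 0.050000 = 0.159999/0.050000 ≈ 3.2.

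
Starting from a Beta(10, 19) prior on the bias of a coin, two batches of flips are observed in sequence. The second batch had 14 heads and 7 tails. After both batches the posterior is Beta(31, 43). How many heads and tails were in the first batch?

Sequential conjugate updates are equivalent to a single update on the pooled data, so total successes = posterior α − prior α and total failures = posterior β − prior β.
Total across both batches: 31−10=21 heads, 43−19=24 tails.
Subtract the second batch: 21−14=7 heads and 24−7=17 tails.

7 heads and 17 tails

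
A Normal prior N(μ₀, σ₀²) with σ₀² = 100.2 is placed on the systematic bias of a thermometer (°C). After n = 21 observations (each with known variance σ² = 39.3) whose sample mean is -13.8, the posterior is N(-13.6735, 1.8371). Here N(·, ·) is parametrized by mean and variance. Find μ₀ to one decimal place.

μ₀ = -6.9

With known observation variance, the Normal–Normal posterior has precision τ_n = τ₀ + n/σ² and mean μ_n = (τ₀μ₀ + (n/σ²)x̄)/τ_n.
Here τ₀ = 1/100.2 = 0.009980 and τ_data = 21/39.3 = 0.534351, so τ_n = 0.544331.
Rearranging for μ₀: μ₀ = (μ_n·τ_n − τ_data·x̄)/τ₀ = (-13.6735·0.544331 − 0.534351·-13.8) / 0.009980 = -0.068866/0.009980 ≈ -6.9.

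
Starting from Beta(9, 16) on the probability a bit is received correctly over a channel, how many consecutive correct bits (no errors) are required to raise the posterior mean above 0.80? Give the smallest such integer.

After k correct bits and 0 errors the posterior is Beta(9+k, 16), with mean (9+k)/(9+16+k).
Set (9+k)/(25+k) > 0.80 and solve: k > (0.80·25 − 9)/(1 − 0.80) = 55.000.
The smallest integer exceeding 55.000 is 56.

k = 56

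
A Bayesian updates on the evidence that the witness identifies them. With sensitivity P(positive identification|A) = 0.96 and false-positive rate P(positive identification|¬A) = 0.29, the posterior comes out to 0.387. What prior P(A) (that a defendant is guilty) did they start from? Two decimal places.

P(A) = 0.16

Bayes' rule in odds form gives O(A|E) = O(A)·[P(E|A)/P(E|¬A)], hence O(A) = O(A|E)/LR.
Posterior odds = 0.387/(1−0.387) = 0.6313. LR = 0.96/0.29 = 3.3103.
Prior odds = 0.6313/3.3103 = 0.1907, so P(A) = 0.1907/(1+0.1907) ≈ 0.16.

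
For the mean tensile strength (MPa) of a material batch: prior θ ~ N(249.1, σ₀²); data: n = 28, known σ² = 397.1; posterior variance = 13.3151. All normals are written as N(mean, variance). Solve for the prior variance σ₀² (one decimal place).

σ₀² = 217.8

Posterior precision equals prior precision plus data precision: 1/σ_n² = 1/σ₀² + n/σ².
So 1/σ₀² = 1/13.3151 − 28/397.1 = 0.075103 − 0.070511 = 0.004592.
Hence σ₀² = 1/0.004592 ≈ 217.8.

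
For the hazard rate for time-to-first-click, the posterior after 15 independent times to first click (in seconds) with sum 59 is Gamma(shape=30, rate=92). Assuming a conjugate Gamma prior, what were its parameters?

Gamma–exponential conjugacy: posterior shape = α + n, posterior rate = β + Σtᵢ.
So α = 30 − 15 = 15 and β = 92 − 59 = 33.

Gamma(shape=15, rate=33)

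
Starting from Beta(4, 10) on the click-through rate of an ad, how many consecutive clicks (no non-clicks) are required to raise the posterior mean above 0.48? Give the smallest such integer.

k = 6

After k clicks and 0 non-clicks the posterior is Beta(4+k, 10), with mean (4+k)/(4+10+k).
Set (4+k)/(14+k) > 0.48 and solve: k > (0.48·14 − 4)/(1 − 0.48) = 5.231.
The smallest integer exceeding 5.231 is 6, and checking k=6: (10)/(20) = 0.5000 > 0.48.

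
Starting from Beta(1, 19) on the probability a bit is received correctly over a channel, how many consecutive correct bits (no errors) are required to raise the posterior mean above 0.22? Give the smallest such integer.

k = 5

After k correct bits and 0 errors the posterior is Beta(1+k, 19), with mean (1+k)/(1+19+k).
Set (1+k)/(20+k) > 0.22 and solve: k > (0.22·20 − 1)/(1 − 0.22) = 4.359.
The smallest integer exceeding 4.359 is 5.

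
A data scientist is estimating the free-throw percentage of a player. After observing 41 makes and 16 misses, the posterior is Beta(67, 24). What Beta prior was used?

Beta(26, 8)

A Beta(α, β) prior with s successes and f failures in binomial data gives a Beta(α+s, β+f) posterior.
So α = 67 − 41 = 26 and β = 24 − 16 = 8.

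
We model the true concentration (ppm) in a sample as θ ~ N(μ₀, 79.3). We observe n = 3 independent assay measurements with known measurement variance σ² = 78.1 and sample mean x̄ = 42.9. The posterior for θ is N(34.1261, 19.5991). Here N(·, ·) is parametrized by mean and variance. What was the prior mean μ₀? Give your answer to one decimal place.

With known observation variance, the Normal–Normal posterior has precision τ_n = τ₀ + n/σ² and mean μ_n = (τ₀μ₀ + (n/σ²)x̄)/τ_n.
Here τ₀ = 1/79.3 = 0.012610 and τ_data = 3/78.1 = 0.038412, so τ_n = 0.051022.
Rearranging for μ₀: μ₀ = (μ_n·τ_n − τ_data·x̄)/τ₀ = (34.1261·0.051022 − 0.038412·42.9) / 0.012610 = 0.093307/0.012610 ≈ 7.4.

μ₀ = 7.4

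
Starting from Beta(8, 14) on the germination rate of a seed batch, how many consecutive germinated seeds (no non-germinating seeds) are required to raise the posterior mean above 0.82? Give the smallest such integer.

k = 56

After k germinated seeds and 0 non-germinating seeds the posterior is Beta(8+k, 14), with mean (8+k)/(8+14+k).
Set (8+k)/(22+k) > 0.82 and solve: k > (0.82·22 − 8)/(1 − 0.82) = 55.778.
The smallest integer exceeding 55.778 is 56.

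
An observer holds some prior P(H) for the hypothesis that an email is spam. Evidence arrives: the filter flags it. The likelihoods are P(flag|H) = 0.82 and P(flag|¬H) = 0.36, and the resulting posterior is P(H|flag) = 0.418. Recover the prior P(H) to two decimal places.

P(H) = 0.24

Bayes' rule in odds form gives O(H|E) = O(H)·[P(E|H)/P(E|¬H)], hence O(H) = O(H|E)/LR.
Posterior odds = 0.418/(1−0.418) = 0.7182. LR = 0.82/0.36 = 2.2778.
Prior odds = 0.7182/2.2778 = 0.3153, so P(H) = 0.3153/(1+0.3153) ≈ 0.24.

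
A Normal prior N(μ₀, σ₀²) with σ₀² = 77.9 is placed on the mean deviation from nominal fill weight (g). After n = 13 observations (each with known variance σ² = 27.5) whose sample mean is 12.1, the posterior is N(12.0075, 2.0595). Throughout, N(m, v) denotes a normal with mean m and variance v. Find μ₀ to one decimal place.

With known observation variance, the Normal–Normal posterior has precision τ_n = τ₀ + n/σ² and mean μ_n = (τ₀μ₀ + (n/σ²)x̄)/τ_n.
Here τ₀ = 1/77.9 = 0.012837 and τ_data = 13/27.5 = 0.472727, so τ_n = 0.485564.
Rearranging for μ₀: μ₀ = (μ_n·τ_n − τ_data·x̄)/τ₀ = (12.0075·0.485564 − 0.472727·12.1) / 0.012837 = 0.110413/0.012837 ≈ 8.6.

μ₀ = 8.6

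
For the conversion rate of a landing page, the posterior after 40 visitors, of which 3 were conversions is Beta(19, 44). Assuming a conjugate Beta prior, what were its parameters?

Beta(16, 7)

Beta is conjugate to the binomial likelihood: posterior = Beta(a+s, b+f).
Subtract the data counts: 19−3=16, 44−37=7.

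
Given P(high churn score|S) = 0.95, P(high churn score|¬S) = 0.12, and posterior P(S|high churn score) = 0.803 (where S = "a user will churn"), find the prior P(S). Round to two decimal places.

Bayes' rule in odds form gives O(S|E) = O(S)·[P(E|S)/P(E|¬S)], hence O(S) = O(S|E)/LR.
Posterior odds = 0.803/(1−0.803) = 4.0761. LR = 0.95/0.12 = 7.9167.
Prior odds = 4.0761/7.9167 = 0.5149, so P(S) = 0.5149/(1+0.5149) ≈ 0.34.

P(S) = 0.34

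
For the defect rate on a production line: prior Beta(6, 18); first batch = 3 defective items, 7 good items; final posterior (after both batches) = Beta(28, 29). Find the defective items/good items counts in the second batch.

Because Beta–binomial updating is additive in the counts, the combined data contributed (α_post−α_prior, β_post−β_prior) successes and failures.
Total across both batches: 28−6=22 defective items, 29−18=11 good items.
Subtract the first batch: 22−3=19 defective items and 11−7=4 good items.

19 defective items and 4 good items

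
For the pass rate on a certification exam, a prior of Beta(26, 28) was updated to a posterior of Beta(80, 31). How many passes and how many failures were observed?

54 passes and 3 failures

A Beta(α, β) prior with s successes and f failures in binomial data gives a Beta(α+s, β+f) posterior.
Match parameters: s=80−26=54, f=31−28=3.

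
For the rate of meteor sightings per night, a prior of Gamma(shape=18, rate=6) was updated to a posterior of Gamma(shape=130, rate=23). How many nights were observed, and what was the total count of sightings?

A Gamma(α, β) prior (rate parametrization) on a Poisson rate with n observations summing to S gives posterior Gamma(α+S, β+n).
Matching: Σxᵢ = 130 − 18 = 112 and n = 23 − 6 = 17.

n = 17 nights with total 112 sightings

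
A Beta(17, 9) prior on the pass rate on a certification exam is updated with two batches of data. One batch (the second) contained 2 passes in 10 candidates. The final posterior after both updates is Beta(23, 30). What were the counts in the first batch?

Because Beta–binomial updating is additive in the counts, the combined data contributed (α_post−α_prior, β_post−β_prior) successes and failures.
Total across both batches: 23−17=6 passes, 30−9=21 failures.
Subtract the second batch: 6−2=4 passes and 21−8=13 failures.

4 passes and 13 failures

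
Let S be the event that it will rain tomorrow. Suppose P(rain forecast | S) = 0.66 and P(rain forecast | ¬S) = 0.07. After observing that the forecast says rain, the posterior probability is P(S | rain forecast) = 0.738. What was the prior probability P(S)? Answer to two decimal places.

P(S) = 0.23

Bayes' rule in odds form gives O(S|E) = O(S)·[P(E|S)/P(E|¬S)], hence O(S) = O(S|E)/LR.
Posterior odds = 0.738/(1−0.738) = 2.8168. LR = 0.66/0.07 = 9.4286.
Prior odds = 2.8168/9.4286 = 0.2988, so P(S) = 0.2988/(1+0.2988) ≈ 0.23.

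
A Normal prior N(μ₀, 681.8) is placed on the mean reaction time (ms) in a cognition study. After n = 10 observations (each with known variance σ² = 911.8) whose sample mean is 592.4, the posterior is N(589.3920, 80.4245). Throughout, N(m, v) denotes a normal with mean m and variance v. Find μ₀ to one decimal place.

μ₀ = 566.9

With known observation variance, the Normal–Normal posterior has precision τ_n = τ₀ + n/σ² and mean μ_n = (τ₀μ₀ + (n/σ²)x̄)/τ_n.
Here τ₀ = 1/681.8 = 0.001467 and τ_data = 10/911.8 = 0.010967, so τ_n = 0.012434.
Rearranging for μ₀: μ₀ = (μ_n·τ_n − τ_data·x̄)/τ₀ = (589.3920·0.012434 − 0.010967·592.4) / 0.001467 = 0.831649/0.001467 ≈ 566.9.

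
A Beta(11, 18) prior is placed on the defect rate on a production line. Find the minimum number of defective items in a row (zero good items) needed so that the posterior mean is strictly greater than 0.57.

k = 13

After k defective items and 0 good items the posterior is Beta(11+k, 18), with mean (11+k)/(11+18+k).
Set (11+k)/(29+k) > 0.57 and solve: k > (0.57·29 − 11)/(1 − 0.57) = 12.860.
The smallest integer exceeding 12.860 is 13.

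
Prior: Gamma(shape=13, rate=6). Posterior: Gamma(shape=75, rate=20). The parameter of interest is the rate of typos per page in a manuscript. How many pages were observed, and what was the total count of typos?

n = 14 pages with total 62 typos

A Gamma(α, β) prior (rate parametrization) on a Poisson rate with n observations summing to S gives posterior Gamma(α+S, β+n).
Matching: Σxᵢ = 75 − 13 = 62 and n = 20 − 6 = 14.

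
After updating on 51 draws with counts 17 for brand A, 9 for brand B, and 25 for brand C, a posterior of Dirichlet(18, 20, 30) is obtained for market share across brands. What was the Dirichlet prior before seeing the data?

Dirichlet(1, 11, 5)

For a Dirichlet(α) prior with multinomial counts c, the posterior is Dirichlet(α + c) componentwise.
Subtract each count from the matching posterior parameter: 18−17=1, 20−9=11, 30−25=5.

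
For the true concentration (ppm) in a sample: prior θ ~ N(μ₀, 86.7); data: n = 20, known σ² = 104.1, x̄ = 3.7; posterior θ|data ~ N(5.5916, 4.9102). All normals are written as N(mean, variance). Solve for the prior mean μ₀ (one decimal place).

With known observation variance, the Normal–Normal posterior has precision τ_n = τ₀ + n/σ² and mean μ_n = (τ₀μ₀ + (n/σ²)x̄)/τ_n.
Here τ₀ = 1/86.7 = 0.011534 and τ_data = 20/104.1 = 0.192123, so τ_n = 0.203657.
Rearranging for μ₀: μ₀ = (μ_n·τ_n − τ_data·x̄)/τ₀ = (5.5916·0.203657 − 0.192123·3.7) / 0.011534 = 0.427913/0.011534 ≈ 37.1.

μ₀ = 37.1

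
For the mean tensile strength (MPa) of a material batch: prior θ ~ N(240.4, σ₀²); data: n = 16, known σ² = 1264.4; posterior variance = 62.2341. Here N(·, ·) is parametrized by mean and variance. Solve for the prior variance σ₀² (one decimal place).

σ₀² = 292.9

Posterior precision equals prior precision plus data precision: 1/σ_n² = 1/σ₀² + n/σ².
So 1/σ₀² = 1/62.2341 − 16/1264.4 = 0.016068 − 0.012654 = 0.003414.
Hence σ₀² = 1/0.003414 ≈ 292.9.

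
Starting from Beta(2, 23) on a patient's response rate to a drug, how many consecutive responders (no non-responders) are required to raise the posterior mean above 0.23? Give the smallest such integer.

k = 5

After k responders and 0 non-responders the posterior is Beta(2+k, 23), with mean (2+k)/(2+23+k).
Set (2+k)/(25+k) > 0.23 and solve: k > (0.23·25 − 2)/(1 − 0.23) = 4.870.
The smallest integer exceeding 4.870 is 5.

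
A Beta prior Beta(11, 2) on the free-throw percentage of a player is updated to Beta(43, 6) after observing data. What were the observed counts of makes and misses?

Under Beta–binomial conjugacy the posterior parameters are (α+s, β+f).
So s = 43 − 11 = 32 and f = 6 − 2 = 4.

32 makes and 4 misses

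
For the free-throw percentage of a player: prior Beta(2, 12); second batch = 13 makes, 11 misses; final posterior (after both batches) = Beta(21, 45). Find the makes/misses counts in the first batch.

Because Beta–binomial updating is additive in the counts, the combined data contributed (α_post−α_prior, β_post−β_prior) successes and failures.
Total across both batches: 21−2=19 makes, 45−12=33 misses.
Subtract the second batch: 19−13=6 makes and 33−11=22 misses.

6 makes and 22 misses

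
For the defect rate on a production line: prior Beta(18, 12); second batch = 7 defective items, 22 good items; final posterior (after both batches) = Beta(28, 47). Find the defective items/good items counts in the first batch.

Sequential conjugate updates are equivalent to a single update on the pooled data, so total successes = posterior α − prior α and total failures = posterior β − prior β.
Total across both batches: 28−18=10 defective items, 47−12=35 good items.
Subtract the second batch: 10−7=3 defective items and 35−22=13 good items.

3 defective items and 13 good items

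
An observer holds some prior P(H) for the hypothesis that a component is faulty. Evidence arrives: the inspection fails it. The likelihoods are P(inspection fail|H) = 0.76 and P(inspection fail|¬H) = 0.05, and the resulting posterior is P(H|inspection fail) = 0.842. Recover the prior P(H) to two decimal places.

P(H) = 0.26

In odds form, posterior odds = prior odds × likelihood ratio, so prior odds = posterior odds ÷ LR.
Posterior odds = 0.842/(1−0.842) = 5.3291. LR = 0.76/0.05 = 15.2000.
Prior odds = 5.3291/15.2000 = 0.3506, so P(H) = 0.3506/(1+0.3506) ≈ 0.26.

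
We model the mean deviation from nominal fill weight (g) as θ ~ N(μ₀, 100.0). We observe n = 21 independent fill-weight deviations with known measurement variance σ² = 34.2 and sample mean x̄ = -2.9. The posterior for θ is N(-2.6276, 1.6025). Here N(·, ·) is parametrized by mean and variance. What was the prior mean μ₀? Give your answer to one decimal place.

With known observation variance, the Normal–Normal posterior has precision τ_n = τ₀ + n/σ² and mean μ_n = (τ₀μ₀ + (n/σ²)x̄)/τ_n.
Here τ₀ = 1/100.0 = 0.010000 and τ_data = 21/34.2 = 0.614035, so τ_n = 0.624035.
Rearranging for μ₀: μ₀ = (μ_n·τ_n − τ_data·x̄)/τ₀ = (-2.6276·0.624035 − 0.614035·-2.9) / 0.010000 = 0.140987/0.010000 ≈ 14.1.

μ₀ = 14.1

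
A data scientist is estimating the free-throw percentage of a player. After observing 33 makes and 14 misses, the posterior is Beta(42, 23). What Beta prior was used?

A Beta(α, β) prior with s successes and f failures in binomial data gives a Beta(α+s, β+f) posterior.
So α = 42 − 33 = 9 and β = 23 − 14 = 9.

Beta(9, 9)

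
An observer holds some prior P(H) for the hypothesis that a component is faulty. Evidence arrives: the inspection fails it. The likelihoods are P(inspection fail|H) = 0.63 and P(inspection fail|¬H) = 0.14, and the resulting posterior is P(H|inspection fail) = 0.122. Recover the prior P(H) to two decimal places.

In odds form, posterior odds = prior odds × likelihood ratio, so prior odds = posterior odds ÷ LR.
Posterior odds = 0.122/(1−0.122) = 0.1390. LR = 0.63/0.14 = 4.5000.
Prior odds = 0.1390/4.5000 = 0.0309, so P(H) = 0.0309/(1+0.0309) ≈ 0.03.

P(H) = 0.03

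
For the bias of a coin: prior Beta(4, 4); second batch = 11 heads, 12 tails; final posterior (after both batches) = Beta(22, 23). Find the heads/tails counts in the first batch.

7 heads and 7 tails

Because Beta–binomial updating is additive in the counts, the combined data contributed (α_post−α_prior, β_post−β_prior) successes and failures.
Total across both batches: 22−4=18 heads, 23−4=19 tails.
Subtract the second batch: 18−11=7 heads and 19−12=7 tails.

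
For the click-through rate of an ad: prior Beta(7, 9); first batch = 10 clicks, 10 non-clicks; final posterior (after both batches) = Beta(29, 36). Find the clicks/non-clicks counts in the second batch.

Sequential conjugate updates are equivalent to a single update on the pooled data, so total successes = posterior α − prior α and total failures = posterior β − prior β.
Total across both batches: 29−7=22 clicks, 36−9=27 non-clicks.
Subtract the first batch: 22−10=12 clicks and 27−10=17 non-clicks.

12 clicks and 17 non-clicks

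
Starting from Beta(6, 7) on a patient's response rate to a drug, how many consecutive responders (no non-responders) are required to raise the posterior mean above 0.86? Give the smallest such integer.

After k responders and 0 non-responders the posterior is Beta(6+k, 7), with mean (6+k)/(6+7+k).
Set (6+k)/(13+k) > 0.86 and solve: k > (0.86·13 − 6)/(1 − 0.86) = 37.000.
The smallest integer exceeding 37.000 is 38, and checking k=38: (44)/(51) = 0.8627 > 0.86.

k = 38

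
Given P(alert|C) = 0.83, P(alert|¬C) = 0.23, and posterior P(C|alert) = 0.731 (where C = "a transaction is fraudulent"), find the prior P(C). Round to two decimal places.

P(C) = 0.43

Bayes' rule in odds form gives O(C|E) = O(C)·[P(E|C)/P(E|¬C)], hence O(C) = O(C|E)/LR.
Posterior odds = 0.731/(1−0.731) = 2.7175. LR = 0.83/0.23 = 3.6087.
Prior odds = 2.7175/3.6087 = 0.7530, so P(C) = 0.7530/(1+0.7530) ≈ 0.43.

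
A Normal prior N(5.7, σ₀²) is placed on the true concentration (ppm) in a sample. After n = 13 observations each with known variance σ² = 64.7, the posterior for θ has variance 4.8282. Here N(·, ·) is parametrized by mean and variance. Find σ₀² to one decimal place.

Posterior precision equals prior precision plus data precision: 1/σ_n² = 1/σ₀² + n/σ².
So 1/σ₀² = 1/4.8282 − 13/64.7 = 0.207117 − 0.200927 = 0.006190.
Hence σ₀² = 1/0.006190 ≈ 161.6.

σ₀² = 161.6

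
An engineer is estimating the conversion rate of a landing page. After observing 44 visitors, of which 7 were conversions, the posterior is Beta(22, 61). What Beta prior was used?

Under Beta–binomial conjugacy the posterior parameters are (α+s, β+f).
Subtract the data counts: 22−7=15, 61−37=24.

Beta(15, 24)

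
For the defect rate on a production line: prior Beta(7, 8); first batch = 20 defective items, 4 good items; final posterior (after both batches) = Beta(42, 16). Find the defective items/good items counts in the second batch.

Because Beta–binomial updating is additive in the counts, the combined data contributed (α_post−α_prior, β_post−β_prior) successes and failures.
Total across both batches: 42−7=35 defective items, 16−8=8 good items.
Subtract the first batch: 35−20=15 defective items and 8−4=4 good items.

15 defective items and 4 good items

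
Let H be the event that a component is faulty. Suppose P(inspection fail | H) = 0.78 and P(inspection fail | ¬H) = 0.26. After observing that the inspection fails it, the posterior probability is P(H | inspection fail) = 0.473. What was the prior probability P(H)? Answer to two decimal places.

Bayes' rule in odds form gives O(H|E) = O(H)·[P(E|H)/P(E|¬H)], hence O(H) = O(H|E)/LR.
Posterior odds = 0.473/(1−0.473) = 0.8975. LR = 0.78/0.26 = 3.0000.
Prior odds = 0.8975/3.0000 = 0.2992, so P(H) = 0.2992/(1+0.2992) ≈ 0.23.

P(H) = 0.23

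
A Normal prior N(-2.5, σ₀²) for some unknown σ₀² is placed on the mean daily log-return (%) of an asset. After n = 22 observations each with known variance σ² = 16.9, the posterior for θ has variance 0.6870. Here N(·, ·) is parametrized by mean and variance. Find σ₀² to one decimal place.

For the Normal–Normal model with known σ², precisions add: τ_n = τ₀ + n/σ².
So 1/σ₀² = 1/0.6870 − 22/16.9 = 1.455604 − 1.301775 = 0.153829.
Hence σ₀² = 1/0.153829 ≈ 6.5.

σ₀² = 6.5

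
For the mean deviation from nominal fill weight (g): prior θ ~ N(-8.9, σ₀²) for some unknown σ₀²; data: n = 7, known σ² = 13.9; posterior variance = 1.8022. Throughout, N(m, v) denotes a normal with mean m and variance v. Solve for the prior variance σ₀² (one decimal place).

σ₀² = 19.5

For the Normal–Normal model with known σ², precisions add: τ_n = τ₀ + n/σ².
So 1/σ₀² = 1/1.8022 − 7/13.9 = 0.554877 − 0.503597 = 0.051280.
Hence σ₀² = 1/0.051280 ≈ 19.5.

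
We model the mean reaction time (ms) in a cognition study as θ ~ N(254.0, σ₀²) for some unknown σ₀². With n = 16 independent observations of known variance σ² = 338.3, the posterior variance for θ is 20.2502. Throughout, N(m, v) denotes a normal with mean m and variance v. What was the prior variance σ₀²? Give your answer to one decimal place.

σ₀² = 479.2

Posterior precision equals prior precision plus data precision: 1/σ_n² = 1/σ₀² + n/σ².
So 1/σ₀² = 1/20.2502 − 16/338.3 = 0.049382 − 0.047295 = 0.002087.
Hence σ₀² = 1/0.002087 ≈ 479.2.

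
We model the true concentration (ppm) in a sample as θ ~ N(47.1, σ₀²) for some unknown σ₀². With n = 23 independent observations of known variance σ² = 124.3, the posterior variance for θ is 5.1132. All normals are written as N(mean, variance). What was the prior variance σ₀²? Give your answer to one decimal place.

σ₀² = 94.9

For the Normal–Normal model with known σ², precisions add: τ_n = τ₀ + n/σ².
So 1/σ₀² = 1/5.1132 − 23/124.3 = 0.195572 − 0.185036 = 0.010536.
Hence σ₀² = 1/0.010536 ≈ 94.9.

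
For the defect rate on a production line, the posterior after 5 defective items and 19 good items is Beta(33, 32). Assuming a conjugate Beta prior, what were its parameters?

Beta is conjugate to the binomial likelihood: posterior = Beta(a+s, b+f).
So a = 33 − 5 = 28 and b = 32 − 19 = 13.

Beta(28, 13)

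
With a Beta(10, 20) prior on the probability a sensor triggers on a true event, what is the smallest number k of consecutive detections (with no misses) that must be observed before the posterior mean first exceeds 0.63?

k = 25

After k detections and 0 misses the posterior is Beta(10+k, 20), with mean (10+k)/(10+20+k).
Set (10+k)/(30+k) > 0.63 and solve: k > (0.63·30 − 10)/(1 − 0.63) = 24.054.
The smallest integer exceeding 24.054 is 25.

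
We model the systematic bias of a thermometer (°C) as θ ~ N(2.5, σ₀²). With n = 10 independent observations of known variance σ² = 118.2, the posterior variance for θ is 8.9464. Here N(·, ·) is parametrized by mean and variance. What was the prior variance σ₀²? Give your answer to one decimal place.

Posterior precision equals prior precision plus data precision: 1/σ_n² = 1/σ₀² + n/σ².
So 1/σ₀² = 1/8.9464 − 10/118.2 = 0.111777 − 0.084602 = 0.027175.
Hence σ₀² = 1/0.027175 ≈ 36.8.

σ₀² = 36.8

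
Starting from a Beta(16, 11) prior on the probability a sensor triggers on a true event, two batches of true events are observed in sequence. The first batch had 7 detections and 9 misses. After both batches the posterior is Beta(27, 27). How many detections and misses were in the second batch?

Sequential conjugate updates are equivalent to a single update on the pooled data, so total successes = posterior α − prior α and total failures = posterior β − prior β.
Total across both batches: 27−16=11 detections, 27−11=16 misses.
Subtract the first batch: 11−7=4 detections and 16−9=7 misses.

4 detections and 7 misses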